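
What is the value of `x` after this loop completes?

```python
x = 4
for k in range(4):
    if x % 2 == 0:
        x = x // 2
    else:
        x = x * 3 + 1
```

Collatz-style transformation from 4
`x` takes the values: 4 → 2 → 1 → 4 → 2

Answer: 2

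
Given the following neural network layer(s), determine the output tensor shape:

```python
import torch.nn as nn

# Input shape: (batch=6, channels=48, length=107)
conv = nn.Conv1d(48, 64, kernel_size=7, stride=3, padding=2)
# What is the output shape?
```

Input: (6, 48, 107) -> Output: (6, 64, 35)

Answer: (6, 64, 35)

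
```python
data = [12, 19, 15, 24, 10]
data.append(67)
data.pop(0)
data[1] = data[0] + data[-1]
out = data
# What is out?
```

Trace:
`data = [12, 19, 15, 24, 10]` → data = [12, 19, 15, 24, 10]
`data.append(67)` → data = [12, 19, 15, 24, 10, 67]
`data.pop(0)` → data = [19, 15, 24, 10, 67]
`data[1] = data[0] + data[-1]` → data = [19, 86, 24, 10, 67]
`out = data` → out = [19, 86, 24, 10, 67]
So out = [19, 86, 24, 10, 67]

Answer: [19, 86, 24, 10, 67]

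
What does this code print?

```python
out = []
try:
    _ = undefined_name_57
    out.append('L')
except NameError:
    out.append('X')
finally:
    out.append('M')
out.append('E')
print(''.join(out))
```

Execution trace: 'X' (except NameError) → 'M' (finally) → 'E' (after the try/except). Output: XME

Answer: XME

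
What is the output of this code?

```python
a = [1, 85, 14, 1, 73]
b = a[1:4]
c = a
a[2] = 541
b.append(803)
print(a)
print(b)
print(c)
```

Key concept: slice vs alias.
Step by step:
`a = [1, 85, 14, 1, 73]` → a = [1, 85, 14, 1, 73]
`b = a[1:4]` → b = [85, 14, 1]
`c = a` → c = [1, 85, 14, 1, 73] (same object as a)
`a[2] = 541` → a = [1, 85, 541, 1, 73] (same object as c); c = [1, 85, 541, 1, 73] (same object as a)
`b.append(803)` → b = [85, 14, 1, 803]
`print(a)` → prints [1, 85, 541, 1, 73]
`print(b)` → prints [85, 14, 1, 803]
`print(c)` → prints [1, 85, 541, 1, 73]

Answer:
[1, 85, 541, 1, 73]
[85, 14, 1, 803]
[1, 85, 541, 1, 73]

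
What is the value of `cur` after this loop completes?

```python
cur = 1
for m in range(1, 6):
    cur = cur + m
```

Start at 1, add 1 through 5
`cur` takes the values: 1 → 2 → 4 → 7 → 11 → 16

Answer: 16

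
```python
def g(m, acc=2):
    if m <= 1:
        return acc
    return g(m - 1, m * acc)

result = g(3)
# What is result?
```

Accumulator trace (n, acc): (3, 2) -> (2, 6) -> (1, 12) -> return 12

Answer: 12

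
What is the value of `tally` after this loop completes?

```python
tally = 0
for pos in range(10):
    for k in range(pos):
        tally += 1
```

Triangle number: 0+1+2+...+9
`tally` takes the values: 0 → 1 → 2 → 3 → 4 → 5 → 6 → 7 → 8 → 9 → 10 → 11 → 12 → 13 → 14 → 15 → 16 → 17 → 18 → 19 → 20 → 21 → 22 → 23 → 24 → 25 → 26 → 27 → 28 → 29 → … → 41 → 42 → 43 → 44 → 45

Answer: 45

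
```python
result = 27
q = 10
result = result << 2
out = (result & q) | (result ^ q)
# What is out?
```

Trace:
`result = 27` → result = 27
`q = 10` → q = 10
`result = result << 2` → result = 108
`out = (result & q) | (result ^ q)` → out = 110
So out = 110

Answer: 110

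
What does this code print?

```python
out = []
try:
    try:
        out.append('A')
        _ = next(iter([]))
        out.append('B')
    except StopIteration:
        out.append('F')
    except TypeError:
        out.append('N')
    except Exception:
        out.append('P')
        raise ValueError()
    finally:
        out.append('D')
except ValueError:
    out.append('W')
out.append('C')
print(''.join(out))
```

Execution trace: 'A' (inner try body) → 'F' (inner except StopIteration) → 'D' (inner finally) → 'C' (after the try/except). Output: AFDC

Answer: AFDC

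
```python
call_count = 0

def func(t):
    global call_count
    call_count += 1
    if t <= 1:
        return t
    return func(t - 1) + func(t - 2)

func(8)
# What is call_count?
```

Calls(t) = 1 + Calls(t-1) + Calls(t-2); Calls(0)=Calls(1)=1. For t=8 this gives 67.

Answer: 67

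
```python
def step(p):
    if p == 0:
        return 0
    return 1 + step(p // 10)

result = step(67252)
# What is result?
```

Count of digits of 67252: 5

Answer: 5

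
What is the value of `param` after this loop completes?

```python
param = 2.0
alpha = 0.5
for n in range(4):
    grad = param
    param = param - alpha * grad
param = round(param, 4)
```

Gradient descent: w = 2.0 * (1 - 0.5)^4
`param` takes the values: 2.0 → 1.0 → 0.5 → 0.25 → 0.125

Answer: 0.125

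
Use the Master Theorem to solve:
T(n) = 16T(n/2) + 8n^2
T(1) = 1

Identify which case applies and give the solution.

a=16, b=2, f(n)=8n^2. log_2(16) = 4. Since c=2 < 4, Case 1 applies: T(n) = Θ(n^log_b(a)) = O(n^4).

Answer: O(n^4) - Case 1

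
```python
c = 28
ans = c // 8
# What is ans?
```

Trace:
`c = 28` → c = 28
`ans = c // 8` → ans = 3
So ans = 3

Answer: 3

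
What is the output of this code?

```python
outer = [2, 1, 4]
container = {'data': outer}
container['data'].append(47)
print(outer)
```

Key concept: dict holds reference to list.
Step by step:
`outer = [2, 1, 4]` → outer = [2, 1, 4]
`container = {'data': outer}` → container = {'data': [2, 1, 4]}
`container['data'].append(47)` → outer = [2, 1, 4, 47]; container = {'data': [2, 1, 4, 47]}
`print(outer)` → prints [2, 1, 4, 47]

Answer: [2, 1, 4, 47]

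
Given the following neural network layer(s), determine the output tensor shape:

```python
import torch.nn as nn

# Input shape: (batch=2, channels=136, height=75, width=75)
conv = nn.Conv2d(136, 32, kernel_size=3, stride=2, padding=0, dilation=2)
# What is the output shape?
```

Input: (2, 136, 75, 75) -> Output: (2, 32, 36, 36)

Answer: (2, 32, 36, 36)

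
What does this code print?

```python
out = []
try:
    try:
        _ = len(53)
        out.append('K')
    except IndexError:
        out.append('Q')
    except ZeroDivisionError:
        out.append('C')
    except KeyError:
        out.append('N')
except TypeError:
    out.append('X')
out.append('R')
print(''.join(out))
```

Execution trace: 'X' (outer except TypeError) → 'R' (after the try/except). Output: XR

Answer: XR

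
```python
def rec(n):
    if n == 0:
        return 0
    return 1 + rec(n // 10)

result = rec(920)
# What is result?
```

Count of digits of 920: 3

Answer: 3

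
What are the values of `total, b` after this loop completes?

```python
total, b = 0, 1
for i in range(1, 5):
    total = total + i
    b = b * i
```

Sum and factorial of 1 to 4
`total, b` takes the values: (0, 1) → (1, 1) → (3, 1) → (3, 2) → (6, 2) → (6, 6) → (10, 6) → (10, 24)

Answer: 10, 24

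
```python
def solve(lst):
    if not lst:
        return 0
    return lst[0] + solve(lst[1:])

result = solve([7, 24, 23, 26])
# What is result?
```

7 + 24 + 23 + 26 + 0 = 80

Answer: 80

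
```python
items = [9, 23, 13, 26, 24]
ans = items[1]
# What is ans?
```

Trace:
`items = [9, 23, 13, 26, 24]` → items = [9, 23, 13, 26, 24]
`ans = items[1]` → ans = 23
So ans = 23

Answer: 23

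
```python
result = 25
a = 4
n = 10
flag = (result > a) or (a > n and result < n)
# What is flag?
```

Trace:
`result = 25` → result = 25
`a = 4` → a = 4
`n = 10` → n = 10
`flag = (result > a) or (a > n and result < n)` → flag = True
So flag = True

Answer: True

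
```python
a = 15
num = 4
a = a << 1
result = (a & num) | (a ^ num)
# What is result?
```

Trace:
`a = 15` → a = 15
`num = 4` → num = 4
`a = a << 1` → a = 30
`result = (a & num) | (a ^ num)` → result = 30
So result = 30

Answer: 30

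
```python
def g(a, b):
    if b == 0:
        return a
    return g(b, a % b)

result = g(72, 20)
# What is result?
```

g(72, 20) -> g(20, 12) -> g(12, 8) -> g(8, 4) -> g(4, 0) -> 4

Answer: 4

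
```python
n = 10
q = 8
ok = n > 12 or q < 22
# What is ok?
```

Trace:
`n = 10` → n = 10
`q = 8` → q = 8
`ok = n > 12 or q < 22` → ok = True
So ok = True

Answer: True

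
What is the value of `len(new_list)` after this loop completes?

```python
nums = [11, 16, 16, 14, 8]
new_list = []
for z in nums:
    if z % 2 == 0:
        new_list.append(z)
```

Count even numbers in [11, 16, 16, 14, 8]
`new_list` takes the values: [] → [16] → [16, 16] → [16, 16, 14] → [16, 16, 14, 8]
So `len(new_list)` = 4

Answer: 4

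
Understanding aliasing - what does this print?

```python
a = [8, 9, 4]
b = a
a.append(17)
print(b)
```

Key concept: basic list aliasing.
Step by step:
`a = [8, 9, 4]` → a = [8, 9, 4]
`b = a` → b = [8, 9, 4] (same object as a)
`a.append(17)` → a = [8, 9, 4, 17] (same object as b); b = [8, 9, 4, 17] (same object as a)
`print(b)` → prints [8, 9, 4, 17]

Answer: [8, 9, 4, 17]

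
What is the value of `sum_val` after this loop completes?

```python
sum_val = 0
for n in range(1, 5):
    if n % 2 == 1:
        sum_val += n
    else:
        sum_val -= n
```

Add odd, subtract even
`sum_val` takes the values: 0 → 1 → -1 → 2 → -2

Answer: -2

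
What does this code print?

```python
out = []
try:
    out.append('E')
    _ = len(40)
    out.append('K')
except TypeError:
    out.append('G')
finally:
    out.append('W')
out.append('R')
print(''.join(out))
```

Execution trace: 'E' (try body) → 'G' (except TypeError) → 'W' (finally) → 'R' (after the try/except). Output: EGWR

Answer: EGWR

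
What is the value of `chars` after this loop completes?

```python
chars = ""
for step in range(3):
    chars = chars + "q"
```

Repeat 'q' 3 times
`chars` takes the values: "" → "q" → "qq" → "qqq"

Answer: "qqq"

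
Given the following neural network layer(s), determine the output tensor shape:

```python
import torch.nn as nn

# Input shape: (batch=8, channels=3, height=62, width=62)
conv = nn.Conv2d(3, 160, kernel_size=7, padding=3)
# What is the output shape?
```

Input: (8, 3, 62, 62) -> Output: (8, 160, 62, 62)

Answer: (8, 160, 62, 62)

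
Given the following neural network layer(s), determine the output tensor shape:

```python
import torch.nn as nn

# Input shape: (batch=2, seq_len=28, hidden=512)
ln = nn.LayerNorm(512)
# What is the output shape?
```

Input: (2, 28, 512) -> Output: (2, 28, 512)

Answer: (2, 28, 512)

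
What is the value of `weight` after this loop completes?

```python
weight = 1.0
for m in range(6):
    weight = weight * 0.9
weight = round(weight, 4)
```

Exponential decay: 1.0 * 0.9^6
`weight` takes the values: 1.0 → 0.9 → 0.81 → 0.729 → 0.6561 → 0.59049 → 0.531441 → 0.5314

Answer: 0.5314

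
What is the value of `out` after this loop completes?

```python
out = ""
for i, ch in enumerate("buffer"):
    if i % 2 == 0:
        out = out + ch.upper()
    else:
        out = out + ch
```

Uppercase even positions in 'buffer'
`out` takes the values: "" → "B" → "Bu" → "BuF" → "BuFf" → "BuFfE" → "BuFfEr"

Answer: "BuFfEr"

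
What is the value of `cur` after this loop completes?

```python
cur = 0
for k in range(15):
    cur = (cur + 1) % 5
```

Increment mod 5, 15 times = 0
`cur` takes the values: 0 → 1 → 2 → 3 → 4 → 0 → 1 → 2 → 3 → 4 → 0 → 1 → 2 → 3 → 4 → 0

Answer: 0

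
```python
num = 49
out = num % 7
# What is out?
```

Trace:
`num = 49` → num = 49
`out = num % 7` → out = 0
So out = 0

Answer: 0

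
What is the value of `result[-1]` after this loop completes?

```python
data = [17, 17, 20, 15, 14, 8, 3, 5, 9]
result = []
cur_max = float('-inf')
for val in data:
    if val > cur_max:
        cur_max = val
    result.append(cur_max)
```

Running max ends at 20
`result` takes the values: [] → [17] → [17, 17] → [17, 17, 20] → [17, 17, 20, 20] → [17, 17, 20, 20, 20] → [17, 17, 20, 20, 20, 20] → [17, 17, 20, 20, 20, 20, 20] → [17, 17, 20, 20, 20, 20, 20, 20] → [17, 17, 20, 20, 20, 20, 20, 20, 20]
So `result[-1]` = 20

Answer: 20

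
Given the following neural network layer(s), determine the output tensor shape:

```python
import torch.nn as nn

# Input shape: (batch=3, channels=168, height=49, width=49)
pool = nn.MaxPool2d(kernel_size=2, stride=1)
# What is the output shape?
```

Input: (3, 168, 49, 49) -> Output: (3, 168, 48, 48)

Answer: (3, 168, 48, 48)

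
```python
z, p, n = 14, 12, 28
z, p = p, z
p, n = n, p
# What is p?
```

Trace:
`z, p, n = 14, 12, 28` → z = 14; p = 12; n = 28
`z, p = p, z` → z = 12; p = 14
`p, n = n, p` → p = 28; n = 14
So p = 28

Answer: 28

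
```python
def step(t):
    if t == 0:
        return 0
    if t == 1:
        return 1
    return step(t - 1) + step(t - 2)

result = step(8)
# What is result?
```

Build up from base cases: step(0)=0, step(1)=1, step(2)=1, step(3)=2, step(4)=3, step(5)=5, step(6)=8, ..., step(8)=21

Answer: 21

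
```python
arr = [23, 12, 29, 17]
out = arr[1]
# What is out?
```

Trace:
`arr = [23, 12, 29, 17]` → arr = [23, 12, 29, 17]
`out = arr[1]` → out = 12
So out = 12

Answer: 12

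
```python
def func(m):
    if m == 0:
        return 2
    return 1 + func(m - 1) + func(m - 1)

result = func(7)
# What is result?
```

func(m) = 1 + 2·func(m-1), func(0)=2. Closed form: (2+1)·2^7 - 1 = 383.

Answer: 383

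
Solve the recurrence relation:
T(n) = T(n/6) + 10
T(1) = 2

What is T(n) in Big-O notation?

Each step divides n by 6 and adds 10. After log_6(n) steps we reach T(1)=2. So T(n) = 10·log_6(n) + 2 = O(log n).

Answer: O(log n)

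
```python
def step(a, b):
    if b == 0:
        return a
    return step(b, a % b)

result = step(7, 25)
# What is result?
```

step(7, 25) -> step(25, 7) -> step(7, 4) -> step(4, 3) -> step(3, 1) -> step(1, 0) -> 1

Answer: 1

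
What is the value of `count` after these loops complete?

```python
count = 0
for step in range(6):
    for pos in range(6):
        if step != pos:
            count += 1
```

6² - 6 (exclude diagonal)
`count` takes the values: 0 → 1 → 2 → 3 → 4 → 5 → 6 → 7 → 8 → 9 → 10 → 11 → 12 → 13 → 14 → 15 → 16 → 17 → 18 → 19 → 20 → 21 → 22 → 23 → 24 → 25 → 26 → 27 → 28 → 29 → 30

Answer: 30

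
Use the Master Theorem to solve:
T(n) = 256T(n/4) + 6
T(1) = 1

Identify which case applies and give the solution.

a=256, b=4, f(n)=6. log_4(256) = 4. Since c=0 < 4, Case 1 applies: T(n) = Θ(n^log_b(a)) = O(n^4).

Answer: O(n^4) - Case 1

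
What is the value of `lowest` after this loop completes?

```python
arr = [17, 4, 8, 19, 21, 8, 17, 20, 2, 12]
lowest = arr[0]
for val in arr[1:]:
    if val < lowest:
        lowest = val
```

Minimum of [17, 4, 8, 19, 21, 8, 17, 20, 2, 12]
`lowest` takes the values: 17 → 4 → 2

Answer: 2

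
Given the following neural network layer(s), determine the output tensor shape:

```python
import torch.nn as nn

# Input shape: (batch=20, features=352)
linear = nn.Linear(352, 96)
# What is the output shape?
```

Input: (20, 352) -> Output: (20, 96)

Answer: (20, 96)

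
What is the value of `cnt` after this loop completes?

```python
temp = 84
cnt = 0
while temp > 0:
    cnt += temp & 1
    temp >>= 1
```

Count set bits in 84 (binary: 0b1010100)
`cnt` takes the values: 0 → 1 → 2 → 3

Answer: 3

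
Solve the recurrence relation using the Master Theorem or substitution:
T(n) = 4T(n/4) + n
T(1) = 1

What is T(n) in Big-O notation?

By Master Theorem: a=4, b=4, f(n)=n. Since log_4(4) = 1 and f(n) = Θ(n^1), Case 2 applies. T(n) = O(n log n).

Answer: O(n log n)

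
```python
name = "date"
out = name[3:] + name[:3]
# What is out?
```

Trace:
`name = "date"` → name = 'date'
`out = name[3:] + name[:3]` → out = 'edat'
So out = 'edat'

Answer: 'edat'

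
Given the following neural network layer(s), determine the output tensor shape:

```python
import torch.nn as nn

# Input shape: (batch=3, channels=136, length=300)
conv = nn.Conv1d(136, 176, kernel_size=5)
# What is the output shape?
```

Input: (3, 136, 300) -> Output: (3, 176, 296)

Answer: (3, 176, 296)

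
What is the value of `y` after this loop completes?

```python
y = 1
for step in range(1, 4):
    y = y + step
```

Start at 1, add 1 through 3
`y` takes the values: 1 → 2 → 4 → 7

Answer: 7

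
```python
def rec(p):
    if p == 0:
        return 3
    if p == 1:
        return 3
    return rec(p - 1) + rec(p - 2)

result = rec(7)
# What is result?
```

Build up from base cases: rec(0)=3, rec(1)=3, rec(2)=6, rec(3)=9, rec(4)=15, rec(5)=24, rec(6)=39, ..., rec(7)=63

Answer: 63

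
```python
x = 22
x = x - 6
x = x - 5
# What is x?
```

Trace:
`x = 22` → x = 22
`x = x - 6` → x = 16
`x = x - 5` → x = 11
So x = 11

Answer: 11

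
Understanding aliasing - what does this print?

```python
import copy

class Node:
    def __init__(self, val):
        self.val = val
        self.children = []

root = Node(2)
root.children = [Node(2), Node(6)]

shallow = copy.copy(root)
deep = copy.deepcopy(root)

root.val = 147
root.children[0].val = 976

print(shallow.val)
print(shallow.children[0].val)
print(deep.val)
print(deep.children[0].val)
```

Key concept: deep copy with custom objects.
Step by step:
`root = Node(2)` → root = Node(val=2, children=[])
`root.children = [Node(2), Node(6)]` → root = Node(val=2, children=[Node(val=2, children=[]), Node(val=6, children=[])])
`shallow = copy.copy(root)` → shallow = Node(val=2, children=[Node(val=2, children=[]), Node(val=6, children=[])])
`deep = copy.deepcopy(root)` → deep = Node(val=2, children=[Node(val=2, children=[]), Node(val=6, children=[])])
`root.val = 147` → root = Node(val=147, children=[Node(val=2, children=[]), Node(val=6, children=[])])
`root.children[0].val = 976` → root = Node(val=147, children=[Node(val=976, children=[]), Node(val=6, children=[])]); shallow = Node(val=2, children=[Node(val=976, children=[]), Node(val=6, children=[])])
`print(shallow.val)` → prints 2
`print(shallow.children[0].val)` → prints 976
`print(deep.val)` → prints 2
`print(deep.children[0].val)` → prints 2

Answer:
2
976
2
2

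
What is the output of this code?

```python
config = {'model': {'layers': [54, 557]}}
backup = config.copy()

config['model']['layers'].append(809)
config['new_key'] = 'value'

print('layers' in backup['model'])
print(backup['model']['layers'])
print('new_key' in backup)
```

Key concept: shallow copy gotcha with nested dict.
Step by step:
`config = {'model': {'layers': [54, 557]}}` → config = {'model': {'layers': [54, 557]}}
`backup = config.copy()` → backup = {'model': {'layers': [54, 557]}}
`config['model']['layers'].append(809)` → config = {'model': {'layers': [54, 557, 809]}}; backup = {'model': {'layers': [54, 557, 809]}}
`config['new_key'] = 'value'` → config = {'model': {'layers': [54, 557, 809]}, 'new_key': 'value'}
`print('layers' in backup['model'])` → prints True
`print(backup['model']['layers'])` → prints [54, 557, 809]
`print('new_key' in backup)` → prints False

Answer:
True
[54, 557, 809]
False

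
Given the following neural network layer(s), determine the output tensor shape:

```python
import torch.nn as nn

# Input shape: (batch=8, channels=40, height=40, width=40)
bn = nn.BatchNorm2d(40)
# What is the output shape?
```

Input: (8, 40, 40, 40) -> Output: (8, 40, 40, 40)

Answer: (8, 40, 40, 40)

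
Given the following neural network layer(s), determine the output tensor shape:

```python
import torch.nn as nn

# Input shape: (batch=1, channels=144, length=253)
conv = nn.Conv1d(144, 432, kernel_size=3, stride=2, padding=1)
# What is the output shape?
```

Input: (1, 144, 253) -> Output: (1, 432, 127)

Answer: (1, 432, 127)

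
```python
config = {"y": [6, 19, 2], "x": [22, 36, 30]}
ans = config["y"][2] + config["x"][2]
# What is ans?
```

Trace:
`config = {"y": [6, 19, 2], "x": [22, 36, 30]}` → config = {'y': [6, 19, 2], 'x': [22, 36, 30]}
`ans = config["y"][2] + config["x"][2]` → ans = 32
So ans = 32

Answer: 32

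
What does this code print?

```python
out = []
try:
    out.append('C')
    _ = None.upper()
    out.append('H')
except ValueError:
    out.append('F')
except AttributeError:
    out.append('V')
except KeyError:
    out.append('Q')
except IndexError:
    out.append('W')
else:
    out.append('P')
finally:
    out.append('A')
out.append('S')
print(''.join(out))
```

Execution trace: 'C' (try body) → 'V' (except AttributeError) → 'A' (finally) → 'S' (after the try/except). Output: CVAS

Answer: CVAS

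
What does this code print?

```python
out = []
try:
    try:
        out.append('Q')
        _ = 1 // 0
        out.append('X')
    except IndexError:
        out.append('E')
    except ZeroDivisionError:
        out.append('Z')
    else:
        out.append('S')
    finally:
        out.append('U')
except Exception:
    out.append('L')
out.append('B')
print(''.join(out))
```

Execution trace: 'Q' (inner try body) → 'Z' (inner except ZeroDivisionError) → 'U' (inner finally) → 'B' (after the try/except). Output: QZUB

Answer: QZUB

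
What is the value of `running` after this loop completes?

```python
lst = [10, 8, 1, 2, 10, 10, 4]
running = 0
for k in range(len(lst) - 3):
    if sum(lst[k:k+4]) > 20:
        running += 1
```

Count windows with sum > 20
`running` takes the values: 0 → 1 → 2 → 3 → 4

Answer: 4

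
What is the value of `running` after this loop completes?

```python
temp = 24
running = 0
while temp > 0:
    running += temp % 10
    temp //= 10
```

Sum digits of 24
`running` takes the values: 0 → 4 → 6

Answer: 6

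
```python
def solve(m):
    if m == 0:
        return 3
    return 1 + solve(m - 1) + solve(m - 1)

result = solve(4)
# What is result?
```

solve(m) = 1 + 2·solve(m-1), solve(0)=3. Closed form: (3+1)·2^4 - 1 = 63.

Answer: 63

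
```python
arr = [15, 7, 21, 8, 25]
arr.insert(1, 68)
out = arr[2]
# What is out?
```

Trace:
`arr = [15, 7, 21, 8, 25]` → arr = [15, 7, 21, 8, 25]
`arr.insert(1, 68)` → arr = [15, 68, 7, 21, 8, 25]
`out = arr[2]` → out = 7
So out = 7

Answer: 7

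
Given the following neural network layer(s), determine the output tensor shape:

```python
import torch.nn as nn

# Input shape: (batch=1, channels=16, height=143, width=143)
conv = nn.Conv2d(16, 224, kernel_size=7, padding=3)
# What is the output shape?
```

Input: (1, 16, 143, 143) -> Output: (1, 224, 143, 143)

Answer: (1, 224, 143, 143)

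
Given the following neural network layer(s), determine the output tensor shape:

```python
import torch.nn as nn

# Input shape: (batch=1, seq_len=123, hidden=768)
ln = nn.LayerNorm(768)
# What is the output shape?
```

Input: (1, 123, 768) -> Output: (1, 123, 768)

Answer: (1, 123, 768)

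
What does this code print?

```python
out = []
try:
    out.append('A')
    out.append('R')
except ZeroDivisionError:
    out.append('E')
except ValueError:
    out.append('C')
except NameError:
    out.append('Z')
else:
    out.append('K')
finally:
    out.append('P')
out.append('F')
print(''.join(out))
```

Execution trace: 'A' (try body) → 'R' (try body, no exception) → 'K' (else) → 'P' (finally) → 'F' (after the try/except). Output: ARKPF

Answer: ARKPF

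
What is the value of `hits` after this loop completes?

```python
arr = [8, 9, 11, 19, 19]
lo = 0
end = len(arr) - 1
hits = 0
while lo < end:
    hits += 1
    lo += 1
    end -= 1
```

Iterations until pointers meet (list length 5)
`hits` takes the values: 0 → 1 → 2

Answer: 2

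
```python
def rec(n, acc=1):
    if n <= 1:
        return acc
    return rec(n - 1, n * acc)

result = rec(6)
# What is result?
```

Accumulator trace (n, acc): (6, 1) -> (5, 6) -> (4, 30) -> (3, 120) -> (2, 360) -> (1, 720) -> return 720

Answer: 720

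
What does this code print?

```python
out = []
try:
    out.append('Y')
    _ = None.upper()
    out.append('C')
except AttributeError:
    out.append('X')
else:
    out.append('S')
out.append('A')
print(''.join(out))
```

Execution trace: 'Y' (try body) → 'X' (except AttributeError) → 'A' (after the try/except). Output: YXA

Answer: YXA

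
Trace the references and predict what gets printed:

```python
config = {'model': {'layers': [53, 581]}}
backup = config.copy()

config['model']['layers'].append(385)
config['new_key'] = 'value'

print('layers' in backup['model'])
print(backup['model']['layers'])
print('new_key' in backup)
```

Key concept: shallow copy gotcha with nested dict.
Step by step:
`config = {'model': {'layers': [53, 581]}}` → config = {'model': {'layers': [53, 581]}}
`backup = config.copy()` → backup = {'model': {'layers': [53, 581]}}
`config['model']['layers'].append(385)` → config = {'model': {'layers': [53, 581, 385]}}; backup = {'model': {'layers': [53, 581, 385]}}
`config['new_key'] = 'value'` → config = {'model': {'layers': [53, 581, 385]}, 'new_key': 'value'}
`print('layers' in backup['model'])` → prints True
`print(backup['model']['layers'])` → prints [53, 581, 385]
`print('new_key' in backup)` → prints False

Answer:
True
[53, 581, 385]
False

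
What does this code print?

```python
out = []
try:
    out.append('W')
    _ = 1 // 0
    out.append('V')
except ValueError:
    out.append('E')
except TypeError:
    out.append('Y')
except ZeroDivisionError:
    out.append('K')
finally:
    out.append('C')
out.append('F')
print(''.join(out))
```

Execution trace: 'W' (try body) → 'K' (except ZeroDivisionError) → 'C' (finally) → 'F' (after the try/except). Output: WKCF

Answer: WKCF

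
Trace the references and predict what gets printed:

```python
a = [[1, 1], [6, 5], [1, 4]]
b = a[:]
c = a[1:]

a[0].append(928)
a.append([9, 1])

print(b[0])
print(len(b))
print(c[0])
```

Key concept: slice with nested mutation.
Step by step:
`a = [[1, 1], [6, 5], [1, 4]]` → a = [[1, 1], [6, 5], [1, 4]]
`b = a[:]` → b = [[1, 1], [6, 5], [1, 4]]
`c = a[1:]` → c = [[6, 5], [1, 4]]
`a[0].append(928)` → a = [[1, 1, 928], [6, 5], [1, 4]]; b = [[1, 1, 928], [6, 5], [1, 4]]
`a.append([9, 1])` → a = [[1, 1, 928], [6, 5], [1, 4], [9, 1]]
`print(b[0])` → prints [1, 1, 928]
`print(len(b))` → prints 3
`print(c[0])` → prints [6, 5]

Answer:
[1, 1, 928]
3
[6, 5]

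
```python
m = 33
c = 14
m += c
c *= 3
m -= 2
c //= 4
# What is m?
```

Trace:
`m = 33` → m = 33
`c = 14` → c = 14
`m += c` → m = 47
`c *= 3` → c = 42
`m -= 2` → m = 45
`c //= 4` → c = 10
So m = 45

Answer: 45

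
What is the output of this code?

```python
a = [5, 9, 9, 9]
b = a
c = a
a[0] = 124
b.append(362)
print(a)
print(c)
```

Key concept: multiple aliases.
Step by step:
`a = [5, 9, 9, 9]` → a = [5, 9, 9, 9]
`b = a` → b = [5, 9, 9, 9] (same object as a)
`c = a` → c = [5, 9, 9, 9] (same object as a, b)
`a[0] = 124` → a = [124, 9, 9, 9] (same object as b, c); b = [124, 9, 9, 9] (same object as a, c); c = [124, 9, 9, 9] (same object as a, b)
`b.append(362)` → a = [124, 9, 9, 9, 362] (same object as b, c); b = [124, 9, 9, 9, 362] (same object as a, c); c = [124, 9, 9, 9, 362] (same object as a, b)
`print(a)` → prints [124, 9, 9, 9, 362]
`print(c)` → prints [124, 9, 9, 9, 362]

Answer:
[124, 9, 9, 9, 362]
[124, 9, 9, 9, 362]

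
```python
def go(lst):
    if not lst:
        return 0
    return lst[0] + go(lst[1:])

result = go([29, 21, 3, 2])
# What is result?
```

29 + 21 + 3 + 2 + 0 = 55

Answer: 55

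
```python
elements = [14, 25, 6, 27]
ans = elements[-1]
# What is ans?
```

Trace:
`elements = [14, 25, 6, 27]` → elements = [14, 25, 6, 27]
`ans = elements[-1]` → ans = 27
So ans = 27

Answer: 27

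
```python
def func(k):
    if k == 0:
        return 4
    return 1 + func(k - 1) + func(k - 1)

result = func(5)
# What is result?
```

func(k) = 1 + 2·func(k-1), func(0)=4. Closed form: (4+1)·2^5 - 1 = 159.

Answer: 159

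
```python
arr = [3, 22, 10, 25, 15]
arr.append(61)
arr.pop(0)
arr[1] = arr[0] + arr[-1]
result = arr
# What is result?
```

Trace:
`arr = [3, 22, 10, 25, 15]` → arr = [3, 22, 10, 25, 15]
`arr.append(61)` → arr = [3, 22, 10, 25, 15, 61]
`arr.pop(0)` → arr = [22, 10, 25, 15, 61]
`arr[1] = arr[0] + arr[-1]` → arr = [22, 83, 25, 15, 61]
`result = arr` → result = [22, 83, 25, 15, 61]
So result = [22, 83, 25, 15, 61]

Answer: [22, 83, 25, 15, 61]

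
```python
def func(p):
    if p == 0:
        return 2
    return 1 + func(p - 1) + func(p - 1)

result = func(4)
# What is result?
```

func(p) = 1 + 2·func(p-1), func(0)=2. Closed form: (2+1)·2^4 - 1 = 47.

Answer: 47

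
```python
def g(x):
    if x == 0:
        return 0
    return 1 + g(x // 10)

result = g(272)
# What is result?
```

Count of digits of 272: 3

Answer: 3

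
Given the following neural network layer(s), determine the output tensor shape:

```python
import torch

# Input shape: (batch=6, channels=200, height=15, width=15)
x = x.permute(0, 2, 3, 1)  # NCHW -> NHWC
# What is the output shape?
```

Input: (6, 200, 15, 15) -> Output: (6, 15, 15, 200)

Answer: (6, 15, 15, 200)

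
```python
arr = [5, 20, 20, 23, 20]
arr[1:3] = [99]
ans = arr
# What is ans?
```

Trace:
`arr = [5, 20, 20, 23, 20]` → arr = [5, 20, 20, 23, 20]
`arr[1:3] = [99]` → arr = [5, 99, 23, 20]
`ans = arr` → ans = [5, 99, 23, 20]
So ans = [5, 99, 23, 20]

Answer: [5, 99, 23, 20]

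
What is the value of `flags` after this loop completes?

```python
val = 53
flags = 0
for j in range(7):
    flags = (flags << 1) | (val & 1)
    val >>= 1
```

Reverse lowest 7 bits of 53
`flags` takes the values: 0 → 1 → 2 → 5 → 10 → 21 → 43 → 86

Answer: 86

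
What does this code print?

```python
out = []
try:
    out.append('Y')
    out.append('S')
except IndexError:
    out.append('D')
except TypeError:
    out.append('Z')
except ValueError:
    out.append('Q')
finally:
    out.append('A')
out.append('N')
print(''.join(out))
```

Execution trace: 'Y' (try body) → 'S' (try body, no exception) → 'A' (finally) → 'N' (after the try/except). Output: YSAN

Answer: YSAN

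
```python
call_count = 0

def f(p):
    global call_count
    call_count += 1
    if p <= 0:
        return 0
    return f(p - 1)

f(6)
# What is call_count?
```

Linear recursion stepping by 1: 7 calls from p=6 down to ≤0.

Answer: 7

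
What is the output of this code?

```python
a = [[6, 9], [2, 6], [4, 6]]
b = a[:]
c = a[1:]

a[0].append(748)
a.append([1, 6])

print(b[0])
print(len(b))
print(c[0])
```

Key concept: slice with nested mutation.
Step by step:
`a = [[6, 9], [2, 6], [4, 6]]` → a = [[6, 9], [2, 6], [4, 6]]
`b = a[:]` → b = [[6, 9], [2, 6], [4, 6]]
`c = a[1:]` → c = [[2, 6], [4, 6]]
`a[0].append(748)` → a = [[6, 9, 748], [2, 6], [4, 6]]; b = [[6, 9, 748], [2, 6], [4, 6]]
`a.append([1, 6])` → a = [[6, 9, 748], [2, 6], [4, 6], [1, 6]]
`print(b[0])` → prints [6, 9, 748]
`print(len(b))` → prints 3
`print(c[0])` → prints [2, 6]

Answer:
[6, 9, 748]
3
[2, 6]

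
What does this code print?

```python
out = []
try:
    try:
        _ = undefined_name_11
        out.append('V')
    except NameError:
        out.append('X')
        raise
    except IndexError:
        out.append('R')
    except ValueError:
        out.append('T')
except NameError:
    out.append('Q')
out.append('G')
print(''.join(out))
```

Execution trace: 'X' (inner except NameError) → 'Q' (outer except NameError) → 'G' (after the try/except). Output: XQG

Answer: XQG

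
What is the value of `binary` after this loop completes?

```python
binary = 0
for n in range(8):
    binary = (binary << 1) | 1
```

Build 8 consecutive 1-bits: 0b11111111
`binary` takes the values: 0 → 1 → 3 → 7 → 15 → 31 → 63 → 127 → 255

Answer: 255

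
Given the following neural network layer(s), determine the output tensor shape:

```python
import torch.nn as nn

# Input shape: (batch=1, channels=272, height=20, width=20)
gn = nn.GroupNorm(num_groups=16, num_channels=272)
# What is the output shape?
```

Input: (1, 272, 20, 20) -> Output: (1, 272, 20, 20)

Answer: (1, 272, 20, 20)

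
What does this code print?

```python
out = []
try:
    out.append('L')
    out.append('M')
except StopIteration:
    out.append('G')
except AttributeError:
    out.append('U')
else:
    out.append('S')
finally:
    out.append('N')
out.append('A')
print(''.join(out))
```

Execution trace: 'L' (try body) → 'M' (try body, no exception) → 'S' (else) → 'N' (finally) → 'A' (after the try/except). Output: LMSNA

Answer: LMSNA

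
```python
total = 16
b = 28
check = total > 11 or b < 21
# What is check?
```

Trace:
`total = 16` → total = 16
`b = 28` → b = 28
`check = total > 11 or b < 21` → check = True
So check = True

Answer: True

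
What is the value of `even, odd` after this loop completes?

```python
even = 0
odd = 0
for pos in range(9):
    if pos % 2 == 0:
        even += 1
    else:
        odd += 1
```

Count evens and odds in range(9)
`even, odd` takes the values: (0, 0) → (1, 0) → (1, 1) → (2, 1) → (2, 2) → (3, 2) → (3, 3) → (4, 3) → (4, 4) → (5, 4)

Answer: 5, 4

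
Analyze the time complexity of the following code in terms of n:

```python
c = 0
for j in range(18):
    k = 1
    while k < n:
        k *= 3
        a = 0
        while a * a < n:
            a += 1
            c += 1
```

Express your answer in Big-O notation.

Each loop level contributes: 1 × log n × √n. Multiplying the contributions gives O(√n log n).

Answer: O(√n log n)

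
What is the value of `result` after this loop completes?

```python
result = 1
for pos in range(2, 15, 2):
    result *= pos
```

Product of even numbers 2 to 14
`result` takes the values: 1 → 2 → 8 → 48 → 384 → 3840 → 46080 → 645120

Answer: 645120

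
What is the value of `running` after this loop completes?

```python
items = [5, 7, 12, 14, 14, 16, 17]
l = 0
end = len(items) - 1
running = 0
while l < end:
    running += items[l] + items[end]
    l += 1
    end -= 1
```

Sum of pairs from ends
`running` takes the values: 0 → 22 → 45 → 71

Answer: 71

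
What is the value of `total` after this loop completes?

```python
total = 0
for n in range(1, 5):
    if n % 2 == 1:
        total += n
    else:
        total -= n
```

Add odd, subtract even
`total` takes the values: 0 → 1 → -1 → 2 → -2

Answer: -2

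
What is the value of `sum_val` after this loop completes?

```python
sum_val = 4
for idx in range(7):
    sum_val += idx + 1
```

Start at 4, add 1 to 7 = 32
`sum_val` takes the values: 4 → 5 → 7 → 10 → 14 → 19 → 25 → 32

Answer: 32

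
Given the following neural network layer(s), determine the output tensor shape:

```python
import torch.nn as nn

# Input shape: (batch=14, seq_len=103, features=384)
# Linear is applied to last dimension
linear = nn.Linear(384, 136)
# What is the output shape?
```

Input: (14, 103, 384) -> Output: (14, 103, 136)

Answer: (14, 103, 136)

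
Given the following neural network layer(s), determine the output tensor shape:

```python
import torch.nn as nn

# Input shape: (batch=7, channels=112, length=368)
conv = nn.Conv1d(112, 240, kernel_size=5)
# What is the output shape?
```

Input: (7, 112, 368) -> Output: (7, 240, 364)

Answer: (7, 240, 364)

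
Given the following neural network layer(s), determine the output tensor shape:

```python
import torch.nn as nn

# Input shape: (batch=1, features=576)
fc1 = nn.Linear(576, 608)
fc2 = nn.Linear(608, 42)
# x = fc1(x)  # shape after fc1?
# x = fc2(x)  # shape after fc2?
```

Input: (1, 576) -> after fc1: (1, 608) -> Output: (1, 42)

Answer: (1, 42)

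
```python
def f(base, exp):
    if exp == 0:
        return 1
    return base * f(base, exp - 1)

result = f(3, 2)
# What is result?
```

f(3, 2) = 3 * 3 = 9

Answer: 9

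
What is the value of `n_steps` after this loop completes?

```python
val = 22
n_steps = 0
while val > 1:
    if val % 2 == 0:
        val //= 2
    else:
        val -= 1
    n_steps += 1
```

Steps to reduce 22 to 1
`n_steps` takes the values: 0 → 1 → 2 → 3 → 4 → 5 → 6

Answer: 6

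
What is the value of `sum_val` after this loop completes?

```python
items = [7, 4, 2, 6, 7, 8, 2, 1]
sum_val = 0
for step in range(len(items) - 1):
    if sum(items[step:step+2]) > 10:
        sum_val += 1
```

Count windows with sum > 10
`sum_val` takes the values: 0 → 1 → 2 → 3

Answer: 3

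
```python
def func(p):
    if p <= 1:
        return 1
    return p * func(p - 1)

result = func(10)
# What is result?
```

func(10) = 10 * 9 * 8 * 7 * 6 * 5 * 4 * 3 * 2 * 1 = 3628800

Answer: 3628800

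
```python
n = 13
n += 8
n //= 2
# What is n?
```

Trace:
`n = 13` → n = 13
`n += 8` → n = 21
`n //= 2` → n = 10
So n = 10

Answer: 10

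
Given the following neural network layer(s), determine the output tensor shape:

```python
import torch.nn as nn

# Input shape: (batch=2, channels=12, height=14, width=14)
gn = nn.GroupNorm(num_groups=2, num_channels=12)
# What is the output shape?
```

Input: (2, 12, 14, 14) -> Output: (2, 12, 14, 14)

Answer: (2, 12, 14, 14)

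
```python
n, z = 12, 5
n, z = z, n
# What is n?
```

Trace:
`n, z = 12, 5` → n = 12; z = 5
`n, z = z, n` → n = 5; z = 12
So n = 5

Answer: 5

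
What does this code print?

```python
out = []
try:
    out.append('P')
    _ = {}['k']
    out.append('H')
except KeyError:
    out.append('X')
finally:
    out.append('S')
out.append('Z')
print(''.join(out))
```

Execution trace: 'P' (try body) → 'X' (except KeyError) → 'S' (finally) → 'Z' (after the try/except). Output: PXSZ

Answer: PXSZ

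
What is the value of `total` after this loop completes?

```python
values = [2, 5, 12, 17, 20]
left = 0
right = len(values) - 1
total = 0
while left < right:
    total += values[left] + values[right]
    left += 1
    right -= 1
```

Sum of pairs from ends
`total` takes the values: 0 → 22 → 44

Answer: 44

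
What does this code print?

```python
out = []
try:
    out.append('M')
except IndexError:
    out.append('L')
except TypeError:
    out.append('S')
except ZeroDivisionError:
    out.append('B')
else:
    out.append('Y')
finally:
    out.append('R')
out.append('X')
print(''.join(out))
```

Execution trace: 'M' (try body, no exception) → 'Y' (else) → 'R' (finally) → 'X' (after the try/except). Output: MYRX

Answer: MYRX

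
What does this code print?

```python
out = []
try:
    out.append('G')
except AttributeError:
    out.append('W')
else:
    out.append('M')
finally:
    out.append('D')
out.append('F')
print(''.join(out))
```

Execution trace: 'G' (try body, no exception) → 'M' (else) → 'D' (finally) → 'F' (after the try/except). Output: GMDF

Answer: GMDF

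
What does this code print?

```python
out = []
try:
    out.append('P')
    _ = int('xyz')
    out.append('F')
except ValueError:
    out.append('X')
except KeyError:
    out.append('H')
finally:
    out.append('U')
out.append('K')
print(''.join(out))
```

Execution trace: 'P' (try body) → 'X' (except ValueError) → 'U' (finally) → 'K' (after the try/except). Output: PXUK

Answer: PXUK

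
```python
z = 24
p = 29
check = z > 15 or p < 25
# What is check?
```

Trace:
`z = 24` → z = 24
`p = 29` → p = 29
`check = z > 15 or p < 25` → check = True
So check = True

Answer: True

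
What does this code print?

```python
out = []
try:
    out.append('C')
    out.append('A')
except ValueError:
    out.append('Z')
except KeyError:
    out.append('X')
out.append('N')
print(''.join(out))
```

Execution trace: 'C' (try body) → 'A' (try body, no exception) → 'N' (after the try/except). Output: CAN

Answer: CAN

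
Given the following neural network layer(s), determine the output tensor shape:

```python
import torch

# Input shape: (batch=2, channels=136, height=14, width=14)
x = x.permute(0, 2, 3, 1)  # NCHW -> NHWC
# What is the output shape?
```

Input: (2, 136, 14, 14) -> Output: (2, 14, 14, 136)

Answer: (2, 14, 14, 136)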